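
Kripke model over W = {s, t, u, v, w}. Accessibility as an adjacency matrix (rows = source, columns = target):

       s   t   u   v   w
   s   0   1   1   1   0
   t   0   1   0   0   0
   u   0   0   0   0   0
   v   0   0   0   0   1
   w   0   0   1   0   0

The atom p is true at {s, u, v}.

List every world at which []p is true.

{u, w}

s: successors {t, u, v}; p there: t:F, u:T, v:T. ✗
t: successors {t}; p there: t:F. ✗
u: no successors, so []p holds vacuously. ✓
v: successors {w}; p there: w:F. ✗
w: successors {u}; p there: u:T. ✓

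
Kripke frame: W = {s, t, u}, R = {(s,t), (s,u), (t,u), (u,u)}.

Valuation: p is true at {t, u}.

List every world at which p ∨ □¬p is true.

{t, u}

s: p is F, □¬p is F. ✗
t: p is T, □¬p is F. ✓
u: p is T, □¬p is F. ✓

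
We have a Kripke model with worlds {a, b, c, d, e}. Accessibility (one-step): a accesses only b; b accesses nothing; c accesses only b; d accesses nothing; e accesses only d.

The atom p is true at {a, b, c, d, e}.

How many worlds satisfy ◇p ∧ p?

a: ◇p is T, p is T. ✓
b: ◇p is F, p is T. ✗
c: ◇p is T, p is T. ✓
d: ◇p is F, p is T. ✗
e: ◇p is T, p is T. ✓
Satisfying worlds: {a, c, e}.

3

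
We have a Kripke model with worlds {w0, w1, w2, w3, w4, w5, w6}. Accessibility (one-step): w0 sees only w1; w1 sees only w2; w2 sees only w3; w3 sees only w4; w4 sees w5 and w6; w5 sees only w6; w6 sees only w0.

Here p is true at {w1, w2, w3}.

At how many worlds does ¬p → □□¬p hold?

5

w0: ¬p is T, □□¬p is F. ✗
w1: ¬p is F, □□¬p is F. ✓
w2: ¬p is F, □□¬p is T. ✓
w3: ¬p is F, □□¬p is T. ✓
w4: ¬p is T, □□¬p is T. ✓
w5: ¬p is T, □□¬p is T. ✓
w6: ¬p is T, □□¬p is F. ✗
Satisfying worlds: {w1, w2, w3, w4, w5}.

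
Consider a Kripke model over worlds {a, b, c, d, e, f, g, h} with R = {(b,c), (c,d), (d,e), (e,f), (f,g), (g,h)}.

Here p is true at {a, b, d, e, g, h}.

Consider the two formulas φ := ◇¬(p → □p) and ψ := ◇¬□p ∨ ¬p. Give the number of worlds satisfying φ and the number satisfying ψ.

For ◇¬(p → □p):
a: no successors, so ◇¬(p → □p) fails. ✗
b: successors {c}; ¬(p → □p) there: c:F. ✗
c: successors {d}; ¬(p → □p) there: d:F. ✗
d: successors {e}; ¬(p → □p) there: e:T. ✓
e: successors {f}; ¬(p → □p) there: f:F. ✗
f: successors {g}; ¬(p → □p) there: g:F. ✗
g: successors {h}; ¬(p → □p) there: h:F. ✗
h: no successors, so ◇¬(p → □p) fails. ✗
— 1 world.
For ◇¬□p ∨ ¬p:
a: ◇¬□p is F, ¬p is F. ✗
b: ◇¬□p is F, ¬p is F. ✗
c: ◇¬□p is F, ¬p is T. ✓
d: ◇¬□p is T, ¬p is F. ✓
e: ◇¬□p is F, ¬p is F. ✗
f: ◇¬□p is F, ¬p is T. ✓
g: ◇¬□p is F, ¬p is F. ✗
h: ◇¬□p is F, ¬p is F. ✗
— 3 worlds.

1 and 3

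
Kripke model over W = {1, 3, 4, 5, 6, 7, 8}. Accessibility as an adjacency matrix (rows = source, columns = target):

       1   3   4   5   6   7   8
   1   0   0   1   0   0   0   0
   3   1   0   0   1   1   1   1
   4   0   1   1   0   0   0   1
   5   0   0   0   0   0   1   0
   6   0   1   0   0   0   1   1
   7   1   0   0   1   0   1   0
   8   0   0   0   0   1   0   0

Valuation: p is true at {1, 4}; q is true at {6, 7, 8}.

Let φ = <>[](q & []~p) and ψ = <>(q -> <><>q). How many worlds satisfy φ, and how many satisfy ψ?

For <>[](q & []~p):
1: successors {4}; [](q & []~p) there: 4:F. ✗
3: successors {1, 5, 6, 7, 8}; [](q & []~p) there: 1:F, 5:F, 6:F, 7:F, 8:T. ✓
4: successors {3, 4, 8}; [](q & []~p) there: 3:F, 4:F, 8:T. ✓
5: successors {7}; [](q & []~p) there: 7:F. ✗
6: successors {3, 7, 8}; [](q & []~p) there: 3:F, 7:F, 8:T. ✓
7: successors {1, 5, 7}; [](q & []~p) there: 1:F, 5:F, 7:F. ✗
8: successors {6}; [](q & []~p) there: 6:F. ✗
— 3 worlds.
For <>(q -> <><>q):
1: successors {4}; q -> <><>q there: 4:T. ✓
3: successors {1, 5, 6, 7, 8}; q -> <><>q there: 1:T, 5:T, 6:T, 7:T, 8:T. ✓
4: successors {3, 4, 8}; q -> <><>q there: 3:T, 4:T, 8:T. ✓
5: successors {7}; q -> <><>q there: 7:T. ✓
6: successors {3, 7, 8}; q -> <><>q there: 3:T, 7:T, 8:T. ✓
7: successors {1, 5, 7}; q -> <><>q there: 1:T, 5:T, 7:T. ✓
8: successors {6}; q -> <><>q there: 6:T. ✓
— 7 worlds.

3 and 7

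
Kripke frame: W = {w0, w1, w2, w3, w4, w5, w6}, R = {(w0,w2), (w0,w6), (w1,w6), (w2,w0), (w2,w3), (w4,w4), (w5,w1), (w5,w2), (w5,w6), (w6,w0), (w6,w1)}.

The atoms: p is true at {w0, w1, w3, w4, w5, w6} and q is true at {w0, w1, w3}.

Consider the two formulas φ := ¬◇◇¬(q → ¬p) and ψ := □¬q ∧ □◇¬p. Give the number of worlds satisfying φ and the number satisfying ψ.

4 and 1

For ¬◇◇¬(q → ¬p):
w0: ◇◇¬(q → ¬p) is T. ✗
w1: ◇◇¬(q → ¬p) is T. ✗
w2: ◇◇¬(q → ¬p) is F. ✓
w3: ◇◇¬(q → ¬p) is F. ✓
w4: ◇◇¬(q → ¬p) is F. ✓
w5: ◇◇¬(q → ¬p) is T. ✗
w6: ◇◇¬(q → ¬p) is F. ✓
— 4 worlds.
For □¬q ∧ □◇¬p:
w0: □¬q is T, □◇¬p is F. ✗
w1: □¬q is T, □◇¬p is F. ✗
w2: □¬q is F, □◇¬p is F. ✗
w3: □¬q is T, □◇¬p is T. ✓
w4: □¬q is T, □◇¬p is F. ✗
w5: □¬q is F, □◇¬p is F. ✗
w6: □¬q is F, □◇¬p is F. ✗
— 1 world.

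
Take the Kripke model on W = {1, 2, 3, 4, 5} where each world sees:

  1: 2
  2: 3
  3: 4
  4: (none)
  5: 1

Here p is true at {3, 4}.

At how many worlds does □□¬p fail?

1: successors {2}; □¬p there: 2:F. ✗
2: successors {3}; □¬p there: 3:F. ✗
3: successors {4}; □¬p there: 4:T. ✓
4: no successors, so □□¬p holds vacuously. ✓
5: successors {1}; □¬p there: 1:T. ✓
Satisfying worlds: {3, 4, 5}.
So □□¬p fails at the other 2 worlds.

2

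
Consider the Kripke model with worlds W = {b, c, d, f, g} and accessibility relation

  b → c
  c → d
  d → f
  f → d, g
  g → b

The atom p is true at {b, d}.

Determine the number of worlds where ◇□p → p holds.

b: ◇□p is T, p is T. ✓
c: ◇□p is F, p is F. ✓
d: ◇□p is F, p is T. ✓
f: ◇□p is T, p is F. ✗
g: ◇□p is F, p is F. ✓
Satisfying worlds: {b, c, d, g}.

4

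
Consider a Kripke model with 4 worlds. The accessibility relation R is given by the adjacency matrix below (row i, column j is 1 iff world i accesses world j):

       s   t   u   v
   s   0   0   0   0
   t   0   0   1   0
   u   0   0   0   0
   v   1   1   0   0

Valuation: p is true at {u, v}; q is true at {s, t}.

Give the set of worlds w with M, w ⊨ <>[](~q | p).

{t, v}

s: no successors, so <>[](~q | p) fails. ✗
t: successors {u}; [](~q | p) there: u:T. ✓
u: no successors, so <>[](~q | p) fails. ✗
v: successors {s, t}; [](~q | p) there: s:T, t:T. ✓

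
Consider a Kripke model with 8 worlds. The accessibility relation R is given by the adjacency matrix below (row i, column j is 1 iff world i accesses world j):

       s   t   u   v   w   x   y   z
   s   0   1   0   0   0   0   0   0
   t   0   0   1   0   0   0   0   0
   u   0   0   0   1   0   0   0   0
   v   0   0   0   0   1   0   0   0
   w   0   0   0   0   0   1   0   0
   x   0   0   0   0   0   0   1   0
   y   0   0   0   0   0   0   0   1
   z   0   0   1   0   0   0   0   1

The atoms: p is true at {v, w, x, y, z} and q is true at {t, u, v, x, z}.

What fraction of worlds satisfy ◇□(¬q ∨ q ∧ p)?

s: successors {t}; □(¬q ∨ q ∧ p) there: t:F. ✗
t: successors {u}; □(¬q ∨ q ∧ p) there: u:T. ✓
u: successors {v}; □(¬q ∨ q ∧ p) there: v:T. ✓
v: successors {w}; □(¬q ∨ q ∧ p) there: w:T. ✓
w: successors {x}; □(¬q ∨ q ∧ p) there: x:T. ✓
x: successors {y}; □(¬q ∨ q ∧ p) there: y:T. ✓
y: successors {z}; □(¬q ∨ q ∧ p) there: z:F. ✗
z: successors {u, z}; □(¬q ∨ q ∧ p) there: u:T, z:F. ✓
That's 6 of 8 worlds, so 6/8 = 3/4.

3/4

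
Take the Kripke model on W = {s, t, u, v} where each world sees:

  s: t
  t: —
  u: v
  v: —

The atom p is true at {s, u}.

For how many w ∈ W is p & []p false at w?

4

s: p is T, []p is F. ✗
t: p is F, []p is T. ✗
u: p is T, []p is F. ✗
v: p is F, []p is T. ✗
Satisfying worlds: ∅.
So p & []p fails at the other 4 worlds.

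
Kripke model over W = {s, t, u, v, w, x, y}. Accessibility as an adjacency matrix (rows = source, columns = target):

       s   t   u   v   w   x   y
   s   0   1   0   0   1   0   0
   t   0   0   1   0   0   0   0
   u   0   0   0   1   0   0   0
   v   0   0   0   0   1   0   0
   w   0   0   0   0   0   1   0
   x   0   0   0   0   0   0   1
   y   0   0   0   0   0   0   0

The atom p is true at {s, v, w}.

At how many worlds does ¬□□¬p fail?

s: □□¬p is T. ✗
t: □□¬p is F. ✓
u: □□¬p is F. ✓
v: □□¬p is T. ✗
w: □□¬p is T. ✗
x: □□¬p is T. ✗
y: □□¬p is T. ✗
Satisfying worlds: {t, u}.
So ¬□□¬p fails at the other 5 worlds.

5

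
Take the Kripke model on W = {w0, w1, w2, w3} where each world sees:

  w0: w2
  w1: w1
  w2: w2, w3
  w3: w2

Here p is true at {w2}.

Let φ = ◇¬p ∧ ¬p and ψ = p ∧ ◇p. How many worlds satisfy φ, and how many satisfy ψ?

1 and 1

For ◇¬p ∧ ¬p:
w0: ◇¬p is F, ¬p is T. ✗
w1: ◇¬p is T, ¬p is T. ✓
w2: ◇¬p is T, ¬p is F. ✗
w3: ◇¬p is F, ¬p is T. ✗
— 1 world.
For p ∧ ◇p:
w0: p is F, ◇p is T. ✗
w1: p is F, ◇p is F. ✗
w2: p is T, ◇p is T. ✓
w3: p is F, ◇p is T. ✗
— 1 world.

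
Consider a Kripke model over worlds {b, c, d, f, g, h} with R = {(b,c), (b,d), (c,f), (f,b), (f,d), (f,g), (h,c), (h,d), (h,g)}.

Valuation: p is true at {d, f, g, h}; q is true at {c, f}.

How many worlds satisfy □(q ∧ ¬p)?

2

b: successors {c, d}; q ∧ ¬p there: c:T, d:F. ✗
c: successors {f}; q ∧ ¬p there: f:F. ✗
d: no successors, so □(q ∧ ¬p) holds vacuously. ✓
f: successors {b, d, g}; q ∧ ¬p there: b:F, d:F, g:F. ✗
g: no successors, so □(q ∧ ¬p) holds vacuously. ✓
h: successors {c, d, g}; q ∧ ¬p there: c:T, d:F, g:F. ✗
Satisfying worlds: {d, g}.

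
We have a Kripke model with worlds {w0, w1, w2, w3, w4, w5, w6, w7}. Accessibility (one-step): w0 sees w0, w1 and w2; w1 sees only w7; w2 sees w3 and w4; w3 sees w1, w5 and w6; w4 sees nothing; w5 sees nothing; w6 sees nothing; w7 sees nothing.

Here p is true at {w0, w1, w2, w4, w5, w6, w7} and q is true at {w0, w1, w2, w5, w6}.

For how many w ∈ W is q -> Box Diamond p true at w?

w0: q is T, Box Diamond p is T. ✓
w1: q is T, Box Diamond p is F. ✗
w2: q is T, Box Diamond p is F. ✗
w3: q is F, Box Diamond p is F. ✓
w4: q is F, Box Diamond p is T. ✓
w5: q is T, Box Diamond p is T. ✓
w6: q is T, Box Diamond p is T. ✓
w7: q is F, Box Diamond p is T. ✓
Satisfying worlds: {w0, w3, w4, w5, w6, w7}.

6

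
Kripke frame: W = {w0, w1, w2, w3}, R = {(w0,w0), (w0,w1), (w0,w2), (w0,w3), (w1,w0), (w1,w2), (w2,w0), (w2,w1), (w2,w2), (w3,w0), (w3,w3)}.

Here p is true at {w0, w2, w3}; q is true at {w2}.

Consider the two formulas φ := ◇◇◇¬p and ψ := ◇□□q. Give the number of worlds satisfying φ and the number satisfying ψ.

4 and 0

For ◇◇◇¬p:
w0: successors {w0, w1, w2, w3}; ◇◇¬p there: w0:T, w1:T, w2:T, w3:T. ✓
w1: successors {w0, w2}; ◇◇¬p there: w0:T, w2:T. ✓
w2: successors {w0, w1, w2}; ◇◇¬p there: w0:T, w1:T, w2:T. ✓
w3: successors {w0, w3}; ◇◇¬p there: w0:T, w3:T. ✓
— 4 worlds.
For ◇□□q:
w0: successors {w0, w1, w2, w3}; □□q there: w0:F, w1:F, w2:F, w3:F. ✗
w1: successors {w0, w2}; □□q there: w0:F, w2:F. ✗
w2: successors {w0, w1, w2}; □□q there: w0:F, w1:F, w2:F. ✗
w3: successors {w0, w3}; □□q there: w0:F, w3:F. ✗
— 0 worlds.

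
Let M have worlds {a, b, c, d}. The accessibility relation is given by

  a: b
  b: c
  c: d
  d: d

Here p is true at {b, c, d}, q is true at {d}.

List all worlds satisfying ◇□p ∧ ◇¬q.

{a, b}

a: ◇□p is T, ◇¬q is T. ✓
b: ◇□p is T, ◇¬q is T. ✓
c: ◇□p is T, ◇¬q is F. ✗
d: ◇□p is T, ◇¬q is F. ✗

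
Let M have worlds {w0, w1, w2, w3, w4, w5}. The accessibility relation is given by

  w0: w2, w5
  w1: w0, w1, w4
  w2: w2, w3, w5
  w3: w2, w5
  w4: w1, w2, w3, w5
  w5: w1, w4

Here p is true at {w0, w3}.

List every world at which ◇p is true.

{w1, w2, w4}

w0: successors {w2, w5}; p there: w2:F, w5:F. ✗
w1: successors {w0, w1, w4}; p there: w0:T, w1:F, w4:F. ✓
w2: successors {w2, w3, w5}; p there: w2:F, w3:T, w5:F. ✓
w3: successors {w2, w5}; p there: w2:F, w5:F. ✗
w4: successors {w1, w2, w3, w5}; p there: w1:F, w2:F, w3:T, w5:F. ✓
w5: successors {w1, w4}; p there: w1:F, w4:F. ✗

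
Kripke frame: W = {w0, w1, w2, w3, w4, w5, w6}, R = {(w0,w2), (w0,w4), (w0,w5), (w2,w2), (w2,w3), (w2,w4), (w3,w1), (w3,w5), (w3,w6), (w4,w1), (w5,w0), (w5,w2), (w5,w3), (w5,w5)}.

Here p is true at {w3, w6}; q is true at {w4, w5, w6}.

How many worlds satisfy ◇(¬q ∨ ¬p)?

w0: successors {w2, w4, w5}; ¬q ∨ ¬p there: w2:T, w4:T, w5:T. ✓
w1: no successors, so ◇(¬q ∨ ¬p) fails. ✗
w2: successors {w2, w3, w4}; ¬q ∨ ¬p there: w2:T, w3:T, w4:T. ✓
w3: successors {w1, w5, w6}; ¬q ∨ ¬p there: w1:T, w5:T, w6:F. ✓
w4: successors {w1}; ¬q ∨ ¬p there: w1:T. ✓
w5: successors {w0, w2, w3, w5}; ¬q ∨ ¬p there: w0:T, w2:T, w3:T, w5:T. ✓
w6: no successors, so ◇(¬q ∨ ¬p) fails. ✗
Satisfying worlds: {w0, w2, w3, w4, w5}.

5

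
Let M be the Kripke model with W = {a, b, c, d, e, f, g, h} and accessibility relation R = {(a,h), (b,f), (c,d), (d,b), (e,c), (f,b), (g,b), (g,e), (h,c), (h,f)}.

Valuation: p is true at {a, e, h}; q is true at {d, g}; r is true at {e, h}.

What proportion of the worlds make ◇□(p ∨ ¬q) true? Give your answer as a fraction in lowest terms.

7/8

a: successors {h}; □(p ∨ ¬q) there: h:T. ✓
b: successors {f}; □(p ∨ ¬q) there: f:T. ✓
c: successors {d}; □(p ∨ ¬q) there: d:T. ✓
d: successors {b}; □(p ∨ ¬q) there: b:T. ✓
e: successors {c}; □(p ∨ ¬q) there: c:F. ✗
f: successors {b}; □(p ∨ ¬q) there: b:T. ✓
g: successors {b, e}; □(p ∨ ¬q) there: b:T, e:T. ✓
h: successors {c, f}; □(p ∨ ¬q) there: c:F, f:T. ✓
That's 7 of 8 worlds, so 7/8.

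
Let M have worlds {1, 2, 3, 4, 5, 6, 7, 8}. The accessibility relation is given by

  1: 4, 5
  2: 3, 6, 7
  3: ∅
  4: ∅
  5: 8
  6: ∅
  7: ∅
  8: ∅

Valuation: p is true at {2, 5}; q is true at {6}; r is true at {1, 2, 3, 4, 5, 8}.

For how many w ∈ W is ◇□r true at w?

3

1: successors {4, 5}; □r there: 4:T, 5:T. ✓
2: successors {3, 6, 7}; □r there: 3:T, 6:T, 7:T. ✓
3: no successors, so ◇□r fails. ✗
4: no successors, so ◇□r fails. ✗
5: successors {8}; □r there: 8:T. ✓
6: no successors, so ◇□r fails. ✗
7: no successors, so ◇□r fails. ✗
8: no successors, so ◇□r fails. ✗
Satisfying worlds: {1, 2, 5}.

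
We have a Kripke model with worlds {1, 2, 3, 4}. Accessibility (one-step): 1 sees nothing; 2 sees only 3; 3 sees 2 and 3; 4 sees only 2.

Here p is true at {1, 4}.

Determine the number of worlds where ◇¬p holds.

3

1: no successors, so ◇¬p fails. ✗
2: successors {3}; ¬p there: 3:T. ✓
3: successors {2, 3}; ¬p there: 2:T, 3:T. ✓
4: successors {2}; ¬p there: 2:T. ✓
Satisfying worlds: {2, 3, 4}.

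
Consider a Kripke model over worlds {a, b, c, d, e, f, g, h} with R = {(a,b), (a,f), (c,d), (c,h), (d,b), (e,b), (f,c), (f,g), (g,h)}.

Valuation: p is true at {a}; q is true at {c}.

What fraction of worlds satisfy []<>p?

1/4

a: successors {b, f}; <>p there: b:F, f:F. ✗
b: no successors, so []<>p holds vacuously. ✓
c: successors {d, h}; <>p there: d:F, h:F. ✗
d: successors {b}; <>p there: b:F. ✗
e: successors {b}; <>p there: b:F. ✗
f: successors {c, g}; <>p there: c:F, g:F. ✗
g: successors {h}; <>p there: h:F. ✗
h: no successors, so []<>p holds vacuously. ✓
That's 2 of 8 worlds, so 2/8 = 1/4.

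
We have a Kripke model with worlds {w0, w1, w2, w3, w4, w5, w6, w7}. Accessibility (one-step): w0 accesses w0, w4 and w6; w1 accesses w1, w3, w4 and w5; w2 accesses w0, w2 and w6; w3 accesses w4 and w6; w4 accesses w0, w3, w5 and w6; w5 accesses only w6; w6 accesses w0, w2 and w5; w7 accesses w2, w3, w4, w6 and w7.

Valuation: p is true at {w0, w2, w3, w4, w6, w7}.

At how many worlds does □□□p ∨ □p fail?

w0: □□□p is F, □p is T. ✓
w1: □□□p is F, □p is F. ✗
w2: □□□p is F, □p is T. ✓
w3: □□□p is F, □p is T. ✓
w4: □□□p is F, □p is F. ✗
w5: □□□p is T, □p is T. ✓
w6: □□□p is F, □p is F. ✗
w7: □□□p is F, □p is T. ✓
Satisfying worlds: {w0, w2, w3, w5, w7}.
So □□□p ∨ □p fails at the other 3 worlds.

3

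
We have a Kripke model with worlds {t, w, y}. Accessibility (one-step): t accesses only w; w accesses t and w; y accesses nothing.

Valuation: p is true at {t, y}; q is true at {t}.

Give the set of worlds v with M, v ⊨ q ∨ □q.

{t, y}

t: q is T, □q is F. ✓
w: q is F, □q is F. ✗
y: q is F, □q is T. ✓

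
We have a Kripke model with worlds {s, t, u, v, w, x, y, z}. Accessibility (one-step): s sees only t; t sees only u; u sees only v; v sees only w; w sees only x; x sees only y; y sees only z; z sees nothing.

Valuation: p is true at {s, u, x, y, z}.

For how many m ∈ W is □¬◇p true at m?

s: successors {t}; ¬◇p there: t:F. ✗
t: successors {u}; ¬◇p there: u:T. ✓
u: successors {v}; ¬◇p there: v:T. ✓
v: successors {w}; ¬◇p there: w:F. ✗
w: successors {x}; ¬◇p there: x:F. ✗
x: successors {y}; ¬◇p there: y:F. ✗
y: successors {z}; ¬◇p there: z:T. ✓
z: no successors, so □¬◇p holds vacuously. ✓
Satisfying worlds: {t, u, y, z}.

4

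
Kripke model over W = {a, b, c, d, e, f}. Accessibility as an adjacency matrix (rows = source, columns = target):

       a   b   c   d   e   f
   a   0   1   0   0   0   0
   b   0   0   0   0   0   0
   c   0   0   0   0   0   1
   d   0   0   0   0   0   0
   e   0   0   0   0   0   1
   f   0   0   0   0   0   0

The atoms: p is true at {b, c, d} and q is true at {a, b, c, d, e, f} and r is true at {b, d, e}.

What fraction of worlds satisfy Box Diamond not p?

a: successors {b}; Diamond not p there: b:F. ✗
b: no successors, so Box Diamond not p holds vacuously. ✓
c: successors {f}; Diamond not p there: f:F. ✗
d: no successors, so Box Diamond not p holds vacuously. ✓
e: successors {f}; Diamond not p there: f:F. ✗
f: no successors, so Box Diamond not p holds vacuously. ✓
That's 3 of 6 worlds, so 3/6 = 1/2.

1/2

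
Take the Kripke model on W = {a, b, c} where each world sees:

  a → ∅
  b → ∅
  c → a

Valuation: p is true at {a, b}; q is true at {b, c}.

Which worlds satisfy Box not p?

{a, b}

a: no successors, so Box not p holds vacuously. ✓
b: no successors, so Box not p holds vacuously. ✓
c: successors {a}; not p there: a:F. ✗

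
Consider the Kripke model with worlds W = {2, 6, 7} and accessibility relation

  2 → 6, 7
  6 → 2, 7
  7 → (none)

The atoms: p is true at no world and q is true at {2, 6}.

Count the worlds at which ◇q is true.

2: successors {6, 7}; q there: 6:T, 7:F. ✓
6: successors {2, 7}; q there: 2:T, 7:F. ✓
7: no successors, so ◇q fails. ✗
Satisfying worlds: {2, 6}.

2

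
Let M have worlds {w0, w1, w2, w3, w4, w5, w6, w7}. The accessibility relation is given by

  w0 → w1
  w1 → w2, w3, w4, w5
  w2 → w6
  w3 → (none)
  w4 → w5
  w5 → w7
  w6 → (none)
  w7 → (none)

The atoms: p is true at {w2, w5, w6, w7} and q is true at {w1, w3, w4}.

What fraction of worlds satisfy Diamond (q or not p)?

1/4

w0: successors {w1}; q or not p there: w1:T. ✓
w1: successors {w2, w3, w4, w5}; q or not p there: w2:F, w3:T, w4:T, w5:F. ✓
w2: successors {w6}; q or not p there: w6:F. ✗
w3: no successors, so Diamond (q or not p) fails. ✗
w4: successors {w5}; q or not p there: w5:F. ✗
w5: successors {w7}; q or not p there: w7:F. ✗
w6: no successors, so Diamond (q or not p) fails. ✗
w7: no successors, so Diamond (q or not p) fails. ✗
That's 2 of 8 worlds, so 2/8 = 1/4.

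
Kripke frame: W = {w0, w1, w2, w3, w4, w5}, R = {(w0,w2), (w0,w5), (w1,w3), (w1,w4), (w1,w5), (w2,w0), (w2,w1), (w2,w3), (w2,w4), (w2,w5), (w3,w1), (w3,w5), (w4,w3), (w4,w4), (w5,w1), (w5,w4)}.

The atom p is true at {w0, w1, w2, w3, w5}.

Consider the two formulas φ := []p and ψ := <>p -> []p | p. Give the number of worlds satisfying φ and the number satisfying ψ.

2 and 5

For []p:
w0: successors {w2, w5}; p there: w2:T, w5:T. ✓
w1: successors {w3, w4, w5}; p there: w3:T, w4:F, w5:T. ✗
w2: successors {w0, w1, w3, w4, w5}; p there: w0:T, w1:T, w3:T, w4:F, w5:T. ✗
w3: successors {w1, w5}; p there: w1:T, w5:T. ✓
w4: successors {w3, w4}; p there: w3:T, w4:F. ✗
w5: successors {w1, w4}; p there: w1:T, w4:F. ✗
— 2 worlds.
For <>p -> []p | p:
w0: <>p is T, []p | p is T. ✓
w1: <>p is T, []p | p is T. ✓
w2: <>p is T, []p | p is T. ✓
w3: <>p is T, []p | p is T. ✓
w4: <>p is T, []p | p is F. ✗
w5: <>p is T, []p | p is T. ✓
— 5 worlds.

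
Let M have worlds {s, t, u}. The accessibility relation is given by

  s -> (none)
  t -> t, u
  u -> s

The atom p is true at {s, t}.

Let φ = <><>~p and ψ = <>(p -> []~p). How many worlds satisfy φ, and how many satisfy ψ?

For <><>~p:
s: no successors, so <><>~p fails. ✗
t: successors {t, u}; <>~p there: t:T, u:F. ✓
u: successors {s}; <>~p there: s:F. ✗
— 1 world.
For <>(p -> []~p):
s: no successors, so <>(p -> []~p) fails. ✗
t: successors {t, u}; p -> []~p there: t:F, u:T. ✓
u: successors {s}; p -> []~p there: s:T. ✓
— 2 worlds.

1 and 2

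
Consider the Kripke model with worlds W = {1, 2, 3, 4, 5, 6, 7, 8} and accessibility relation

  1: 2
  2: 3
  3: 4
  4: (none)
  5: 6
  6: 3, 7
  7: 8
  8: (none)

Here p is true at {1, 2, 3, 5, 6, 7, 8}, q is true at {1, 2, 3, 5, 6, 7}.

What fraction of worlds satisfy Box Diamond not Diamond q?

3/4

1: successors {2}; Diamond not Diamond q there: 2:T. ✓
2: successors {3}; Diamond not Diamond q there: 3:T. ✓
3: successors {4}; Diamond not Diamond q there: 4:F. ✗
4: no successors, so Box Diamond not Diamond q holds vacuously. ✓
5: successors {6}; Diamond not Diamond q there: 6:T. ✓
6: successors {3, 7}; Diamond not Diamond q there: 3:T, 7:T. ✓
7: successors {8}; Diamond not Diamond q there: 8:F. ✗
8: no successors, so Box Diamond not Diamond q holds vacuously. ✓
That's 6 of 8 worlds, so 6/8 = 3/4.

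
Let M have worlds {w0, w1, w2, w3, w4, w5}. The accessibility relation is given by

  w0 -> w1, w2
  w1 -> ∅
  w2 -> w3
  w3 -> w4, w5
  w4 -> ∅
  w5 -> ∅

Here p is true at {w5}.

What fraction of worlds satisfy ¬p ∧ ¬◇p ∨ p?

w0: ¬p ∧ ¬◇p is T, p is F. ✓
w1: ¬p ∧ ¬◇p is T, p is F. ✓
w2: ¬p ∧ ¬◇p is T, p is F. ✓
w3: ¬p ∧ ¬◇p is F, p is F. ✗
w4: ¬p ∧ ¬◇p is T, p is F. ✓
w5: ¬p ∧ ¬◇p is F, p is T. ✓
That's 5 of 6 worlds, so 5/6.

5/6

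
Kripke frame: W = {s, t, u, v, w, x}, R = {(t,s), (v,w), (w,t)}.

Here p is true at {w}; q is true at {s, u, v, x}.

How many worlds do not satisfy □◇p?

3

s: no successors, so □◇p holds vacuously. ✓
t: successors {s}; ◇p there: s:F. ✗
u: no successors, so □◇p holds vacuously. ✓
v: successors {w}; ◇p there: w:F. ✗
w: successors {t}; ◇p there: t:F. ✗
x: no successors, so □◇p holds vacuously. ✓
Satisfying worlds: {s, u, x}.
So □◇p fails at the other 3 worlds.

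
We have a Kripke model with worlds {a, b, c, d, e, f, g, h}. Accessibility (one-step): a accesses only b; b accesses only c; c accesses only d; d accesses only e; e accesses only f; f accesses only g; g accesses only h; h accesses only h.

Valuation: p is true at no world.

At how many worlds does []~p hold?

a: successors {b}; ~p there: b:T. ✓
b: successors {c}; ~p there: c:T. ✓
c: successors {d}; ~p there: d:T. ✓
d: successors {e}; ~p there: e:T. ✓
e: successors {f}; ~p there: f:T. ✓
f: successors {g}; ~p there: g:T. ✓
g: successors {h}; ~p there: h:T. ✓
h: successors {h}; ~p there: h:T. ✓
Satisfying worlds: {a, b, c, d, e, f, g, h}.

8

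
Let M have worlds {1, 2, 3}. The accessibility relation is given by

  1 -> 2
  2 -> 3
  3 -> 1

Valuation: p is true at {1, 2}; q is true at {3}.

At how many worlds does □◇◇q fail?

1: successors {2}; ◇◇q there: 2:F. ✗
2: successors {3}; ◇◇q there: 3:F. ✗
3: successors {1}; ◇◇q there: 1:T. ✓
Satisfying worlds: {3}.
So □◇◇q fails at the other 2 worlds.

2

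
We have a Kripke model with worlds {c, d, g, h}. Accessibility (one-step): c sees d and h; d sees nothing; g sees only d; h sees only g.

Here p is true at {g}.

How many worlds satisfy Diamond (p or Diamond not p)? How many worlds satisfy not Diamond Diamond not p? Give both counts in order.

1 and 3

For Diamond (p or Diamond not p):
c: successors {d, h}; p or Diamond not p there: d:F, h:F. ✗
d: no successors, so Diamond (p or Diamond not p) fails. ✗
g: successors {d}; p or Diamond not p there: d:F. ✗
h: successors {g}; p or Diamond not p there: g:T. ✓
— 1 world.
For not Diamond Diamond not p:
c: Diamond Diamond not p is F. ✓
d: Diamond Diamond not p is F. ✓
g: Diamond Diamond not p is F. ✓
h: Diamond Diamond not p is T. ✗
— 3 worlds.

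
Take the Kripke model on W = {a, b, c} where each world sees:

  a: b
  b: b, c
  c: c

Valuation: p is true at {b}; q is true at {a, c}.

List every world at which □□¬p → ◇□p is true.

{a, b}

a: □□¬p is F, ◇□p is F. ✓
b: □□¬p is F, ◇□p is F. ✓
c: □□¬p is T, ◇□p is F. ✗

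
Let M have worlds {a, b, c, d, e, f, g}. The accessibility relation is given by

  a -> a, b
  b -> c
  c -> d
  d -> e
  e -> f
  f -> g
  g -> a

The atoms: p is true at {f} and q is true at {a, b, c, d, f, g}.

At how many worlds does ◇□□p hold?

1

a: successors {a, b}; □□p there: a:F, b:F. ✗
b: successors {c}; □□p there: c:F. ✗
c: successors {d}; □□p there: d:T. ✓
d: successors {e}; □□p there: e:F. ✗
e: successors {f}; □□p there: f:F. ✗
f: successors {g}; □□p there: g:F. ✗
g: successors {a}; □□p there: a:F. ✗
Satisfying worlds: {c}.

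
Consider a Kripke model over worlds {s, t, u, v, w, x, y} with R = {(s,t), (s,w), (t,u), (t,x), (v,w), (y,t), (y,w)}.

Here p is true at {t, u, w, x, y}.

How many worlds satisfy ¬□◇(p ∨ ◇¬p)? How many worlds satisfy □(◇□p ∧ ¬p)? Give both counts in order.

For ¬□◇(p ∨ ◇¬p):
s: □◇(p ∨ ◇¬p) is F. ✓
t: □◇(p ∨ ◇¬p) is F. ✓
u: □◇(p ∨ ◇¬p) is T. ✗
v: □◇(p ∨ ◇¬p) is F. ✓
w: □◇(p ∨ ◇¬p) is T. ✗
x: □◇(p ∨ ◇¬p) is T. ✗
y: □◇(p ∨ ◇¬p) is F. ✓
— 4 worlds.
For □(◇□p ∧ ¬p):
s: successors {t, w}; ◇□p ∧ ¬p there: t:F, w:F. ✗
t: successors {u, x}; ◇□p ∧ ¬p there: u:F, x:F. ✗
u: no successors, so □(◇□p ∧ ¬p) holds vacuously. ✓
v: successors {w}; ◇□p ∧ ¬p there: w:F. ✗
w: no successors, so □(◇□p ∧ ¬p) holds vacuously. ✓
x: no successors, so □(◇□p ∧ ¬p) holds vacuously. ✓
y: successors {t, w}; ◇□p ∧ ¬p there: t:F, w:F. ✗
— 3 worlds.

4 and 3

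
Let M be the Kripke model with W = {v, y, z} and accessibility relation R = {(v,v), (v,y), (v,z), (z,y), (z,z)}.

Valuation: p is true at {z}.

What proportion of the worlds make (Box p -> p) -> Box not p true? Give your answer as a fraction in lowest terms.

v: Box p -> p is T, Box not p is F. ✗
y: Box p -> p is F, Box not p is T. ✓
z: Box p -> p is T, Box not p is F. ✗
That's 1 of 3 worlds, so 1/3.

1/3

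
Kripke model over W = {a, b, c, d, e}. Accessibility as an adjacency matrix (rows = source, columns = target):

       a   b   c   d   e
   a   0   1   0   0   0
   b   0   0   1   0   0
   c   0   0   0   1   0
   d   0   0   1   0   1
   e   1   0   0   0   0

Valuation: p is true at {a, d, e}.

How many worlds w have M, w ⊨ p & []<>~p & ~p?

0

a: p & []<>~p is T, ~p is F. ✗
b: p & []<>~p is F, ~p is T. ✗
c: p & []<>~p is F, ~p is T. ✗
d: p & []<>~p is F, ~p is F. ✗
e: p & []<>~p is T, ~p is F. ✗
Satisfying worlds: ∅.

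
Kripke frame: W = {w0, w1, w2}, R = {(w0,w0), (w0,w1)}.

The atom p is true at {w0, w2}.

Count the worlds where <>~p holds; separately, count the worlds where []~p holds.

1 and 2

For <>~p:
w0: successors {w0, w1}; ~p there: w0:F, w1:T. ✓
w1: no successors, so <>~p fails. ✗
w2: no successors, so <>~p fails. ✗
— 1 world.
For []~p:
w0: successors {w0, w1}; ~p there: w0:F, w1:T. ✗
w1: no successors, so []~p holds vacuously. ✓
w2: no successors, so []~p holds vacuously. ✓
— 2 worlds.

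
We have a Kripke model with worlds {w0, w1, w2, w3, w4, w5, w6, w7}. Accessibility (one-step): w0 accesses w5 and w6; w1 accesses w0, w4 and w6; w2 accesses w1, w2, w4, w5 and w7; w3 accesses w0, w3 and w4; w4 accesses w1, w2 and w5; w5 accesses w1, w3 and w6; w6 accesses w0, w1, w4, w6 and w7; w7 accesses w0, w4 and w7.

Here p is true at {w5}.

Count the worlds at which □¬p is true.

5

w0: successors {w5, w6}; ¬p there: w5:F, w6:T. ✗
w1: successors {w0, w4, w6}; ¬p there: w0:T, w4:T, w6:T. ✓
w2: successors {w1, w2, w4, w5, w7}; ¬p there: w1:T, w2:T, w4:T, w5:F, w7:T. ✗
w3: successors {w0, w3, w4}; ¬p there: w0:T, w3:T, w4:T. ✓
w4: successors {w1, w2, w5}; ¬p there: w1:T, w2:T, w5:F. ✗
w5: successors {w1, w3, w6}; ¬p there: w1:T, w3:T, w6:T. ✓
w6: successors {w0, w1, w4, w6, w7}; ¬p there: w0:T, w1:T, w4:T, w6:T, w7:T. ✓
w7: successors {w0, w4, w7}; ¬p there: w0:T, w4:T, w7:T. ✓
Satisfying worlds: {w1, w3, w5, w6, w7}.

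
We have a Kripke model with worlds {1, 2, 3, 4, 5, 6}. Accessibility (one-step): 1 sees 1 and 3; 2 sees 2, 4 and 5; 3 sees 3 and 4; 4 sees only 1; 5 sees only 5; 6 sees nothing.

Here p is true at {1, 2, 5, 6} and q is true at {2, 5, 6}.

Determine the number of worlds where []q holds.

1: successors {1, 3}; q there: 1:F, 3:F. ✗
2: successors {2, 4, 5}; q there: 2:T, 4:F, 5:T. ✗
3: successors {3, 4}; q there: 3:F, 4:F. ✗
4: successors {1}; q there: 1:F. ✗
5: successors {5}; q there: 5:T. ✓
6: no successors, so []q holds vacuously. ✓
Satisfying worlds: {5, 6}.

2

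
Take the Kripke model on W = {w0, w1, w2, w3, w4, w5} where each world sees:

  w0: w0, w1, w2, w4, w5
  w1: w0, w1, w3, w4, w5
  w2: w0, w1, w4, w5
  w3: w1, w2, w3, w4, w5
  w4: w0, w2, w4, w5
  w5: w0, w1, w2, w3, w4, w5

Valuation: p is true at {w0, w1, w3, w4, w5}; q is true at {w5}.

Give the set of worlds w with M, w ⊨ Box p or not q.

{w0, w1, w2, w3, w4}

w0: Box p is F, not q is T. ✓
w1: Box p is T, not q is T. ✓
w2: Box p is T, not q is T. ✓
w3: Box p is F, not q is T. ✓
w4: Box p is F, not q is T. ✓
w5: Box p is F, not q is F. ✗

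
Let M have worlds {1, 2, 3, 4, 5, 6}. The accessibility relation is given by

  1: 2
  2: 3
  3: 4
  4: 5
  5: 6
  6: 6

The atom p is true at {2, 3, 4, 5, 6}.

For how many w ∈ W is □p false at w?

0

1: successors {2}; p there: 2:T. ✓
2: successors {3}; p there: 3:T. ✓
3: successors {4}; p there: 4:T. ✓
4: successors {5}; p there: 5:T. ✓
5: successors {6}; p there: 6:T. ✓
6: successors {6}; p there: 6:T. ✓
Satisfying worlds: {1, 2, 3, 4, 5, 6}.
So □p fails at the other 0 worlds.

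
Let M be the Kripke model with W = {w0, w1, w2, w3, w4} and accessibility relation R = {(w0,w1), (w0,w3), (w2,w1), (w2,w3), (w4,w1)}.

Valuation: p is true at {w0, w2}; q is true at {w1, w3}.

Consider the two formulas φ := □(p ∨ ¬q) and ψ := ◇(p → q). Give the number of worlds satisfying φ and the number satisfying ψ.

For □(p ∨ ¬q):
w0: successors {w1, w3}; p ∨ ¬q there: w1:F, w3:F. ✗
w1: no successors, so □(p ∨ ¬q) holds vacuously. ✓
w2: successors {w1, w3}; p ∨ ¬q there: w1:F, w3:F. ✗
w3: no successors, so □(p ∨ ¬q) holds vacuously. ✓
w4: successors {w1}; p ∨ ¬q there: w1:F. ✗
— 2 worlds.
For ◇(p → q):
w0: successors {w1, w3}; p → q there: w1:T, w3:T. ✓
w1: no successors, so ◇(p → q) fails. ✗
w2: successors {w1, w3}; p → q there: w1:T, w3:T. ✓
w3: no successors, so ◇(p → q) fails. ✗
w4: successors {w1}; p → q there: w1:T. ✓
— 3 worlds.

2 and 3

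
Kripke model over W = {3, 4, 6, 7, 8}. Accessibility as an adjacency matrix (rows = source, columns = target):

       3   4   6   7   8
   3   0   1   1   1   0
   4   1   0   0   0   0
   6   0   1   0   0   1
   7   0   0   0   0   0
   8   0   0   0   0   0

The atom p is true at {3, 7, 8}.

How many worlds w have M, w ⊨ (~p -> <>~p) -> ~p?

2

3: ~p -> <>~p is T, ~p is F. ✗
4: ~p -> <>~p is F, ~p is T. ✓
6: ~p -> <>~p is T, ~p is T. ✓
7: ~p -> <>~p is T, ~p is F. ✗
8: ~p -> <>~p is T, ~p is F. ✗
Satisfying worlds: {4, 6}.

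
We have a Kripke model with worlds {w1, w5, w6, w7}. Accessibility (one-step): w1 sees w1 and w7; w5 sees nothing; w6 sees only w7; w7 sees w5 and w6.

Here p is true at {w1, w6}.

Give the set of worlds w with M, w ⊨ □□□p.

{w5}

w1: successors {w1, w7}; □□p there: w1:F, w7:F. ✗
w5: no successors, so □□□p holds vacuously. ✓
w6: successors {w7}; □□p there: w7:F. ✗
w7: successors {w5, w6}; □□p there: w5:T, w6:F. ✗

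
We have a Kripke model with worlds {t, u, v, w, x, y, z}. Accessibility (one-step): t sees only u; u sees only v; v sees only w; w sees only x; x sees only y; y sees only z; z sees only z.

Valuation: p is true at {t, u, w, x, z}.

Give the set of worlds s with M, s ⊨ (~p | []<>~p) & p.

t: ~p | []<>~p is T, p is T. ✓
u: ~p | []<>~p is F, p is T. ✗
v: ~p | []<>~p is T, p is F. ✗
w: ~p | []<>~p is T, p is T. ✓
x: ~p | []<>~p is F, p is T. ✗
y: ~p | []<>~p is T, p is F. ✗
z: ~p | []<>~p is F, p is T. ✗

{t, w}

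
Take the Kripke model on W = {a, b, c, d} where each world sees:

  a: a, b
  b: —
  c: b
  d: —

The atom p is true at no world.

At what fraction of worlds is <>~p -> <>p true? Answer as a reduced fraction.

1/2

a: <>~p is T, <>p is F. ✗
b: <>~p is F, <>p is F. ✓
c: <>~p is T, <>p is F. ✗
d: <>~p is F, <>p is F. ✓
That's 2 of 4 worlds, so 2/4 = 1/2.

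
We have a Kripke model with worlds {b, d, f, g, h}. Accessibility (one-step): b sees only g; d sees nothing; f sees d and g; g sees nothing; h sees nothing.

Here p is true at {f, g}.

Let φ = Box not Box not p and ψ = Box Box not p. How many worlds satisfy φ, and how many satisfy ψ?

3 and 5

For Box not Box not p:
b: successors {g}; not Box not p there: g:F. ✗
d: no successors, so Box not Box not p holds vacuously. ✓
f: successors {d, g}; not Box not p there: d:F, g:F. ✗
g: no successors, so Box not Box not p holds vacuously. ✓
h: no successors, so Box not Box not p holds vacuously. ✓
— 3 worlds.
For Box Box not p:
b: successors {g}; Box not p there: g:T. ✓
d: no successors, so Box Box not p holds vacuously. ✓
f: successors {d, g}; Box not p there: d:T, g:T. ✓
g: no successors, so Box Box not p holds vacuously. ✓
h: no successors, so Box Box not p holds vacuously. ✓
— 5 worlds.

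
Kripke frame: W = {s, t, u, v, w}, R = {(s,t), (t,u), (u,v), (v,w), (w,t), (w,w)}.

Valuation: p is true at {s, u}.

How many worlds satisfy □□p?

1

s: successors {t}; □p there: t:T. ✓
t: successors {u}; □p there: u:F. ✗
u: successors {v}; □p there: v:F. ✗
v: successors {w}; □p there: w:F. ✗
w: successors {t, w}; □p there: t:T, w:F. ✗
Satisfying worlds: {s}.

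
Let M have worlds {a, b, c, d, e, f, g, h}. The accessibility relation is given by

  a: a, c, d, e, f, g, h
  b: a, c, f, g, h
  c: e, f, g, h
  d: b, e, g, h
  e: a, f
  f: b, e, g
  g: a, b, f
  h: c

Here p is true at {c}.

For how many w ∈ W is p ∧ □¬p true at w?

1

a: p is F, □¬p is F. ✗
b: p is F, □¬p is F. ✗
c: p is T, □¬p is T. ✓
d: p is F, □¬p is T. ✗
e: p is F, □¬p is T. ✗
f: p is F, □¬p is T. ✗
g: p is F, □¬p is T. ✗
h: p is F, □¬p is F. ✗
Satisfying worlds: {c}.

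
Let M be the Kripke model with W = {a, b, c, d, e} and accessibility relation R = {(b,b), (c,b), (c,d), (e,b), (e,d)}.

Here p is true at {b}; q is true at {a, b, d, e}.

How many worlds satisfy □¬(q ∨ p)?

a: no successors, so □¬(q ∨ p) holds vacuously. ✓
b: successors {b}; ¬(q ∨ p) there: b:F. ✗
c: successors {b, d}; ¬(q ∨ p) there: b:F, d:F. ✗
d: no successors, so □¬(q ∨ p) holds vacuously. ✓
e: successors {b, d}; ¬(q ∨ p) there: b:F, d:F. ✗
Satisfying worlds: {a, d}.

2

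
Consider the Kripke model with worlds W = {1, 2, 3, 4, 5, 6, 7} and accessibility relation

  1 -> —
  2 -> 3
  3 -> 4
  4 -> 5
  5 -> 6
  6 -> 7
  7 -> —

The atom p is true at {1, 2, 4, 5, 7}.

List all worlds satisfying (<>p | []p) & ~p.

{3, 6}

1: <>p | []p is T, ~p is F. ✗
2: <>p | []p is F, ~p is F. ✗
3: <>p | []p is T, ~p is T. ✓
4: <>p | []p is T, ~p is F. ✗
5: <>p | []p is F, ~p is F. ✗
6: <>p | []p is T, ~p is T. ✓
7: <>p | []p is T, ~p is F. ✗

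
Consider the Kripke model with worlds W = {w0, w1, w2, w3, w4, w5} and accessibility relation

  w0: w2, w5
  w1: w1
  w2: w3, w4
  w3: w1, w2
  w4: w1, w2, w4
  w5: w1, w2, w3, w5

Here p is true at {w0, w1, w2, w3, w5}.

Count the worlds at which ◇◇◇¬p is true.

w0: successors {w2, w5}; ◇◇¬p there: w2:T, w5:T. ✓
w1: successors {w1}; ◇◇¬p there: w1:F. ✗
w2: successors {w3, w4}; ◇◇¬p there: w3:T, w4:T. ✓
w3: successors {w1, w2}; ◇◇¬p there: w1:F, w2:T. ✓
w4: successors {w1, w2, w4}; ◇◇¬p there: w1:F, w2:T, w4:T. ✓
w5: successors {w1, w2, w3, w5}; ◇◇¬p there: w1:F, w2:T, w3:T, w5:T. ✓
Satisfying worlds: {w0, w2, w3, w4, w5}.

5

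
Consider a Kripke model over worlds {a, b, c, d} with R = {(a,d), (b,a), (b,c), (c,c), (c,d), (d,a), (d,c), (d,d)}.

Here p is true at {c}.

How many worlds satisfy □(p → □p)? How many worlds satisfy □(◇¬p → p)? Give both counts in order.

For □(p → □p):
a: successors {d}; p → □p there: d:T. ✓
b: successors {a, c}; p → □p there: a:T, c:F. ✗
c: successors {c, d}; p → □p there: c:F, d:T. ✗
d: successors {a, c, d}; p → □p there: a:T, c:F, d:T. ✗
— 1 world.
For □(◇¬p → p):
a: successors {d}; ◇¬p → p there: d:F. ✗
b: successors {a, c}; ◇¬p → p there: a:F, c:T. ✗
c: successors {c, d}; ◇¬p → p there: c:T, d:F. ✗
d: successors {a, c, d}; ◇¬p → p there: a:F, c:T, d:F. ✗
— 0 worlds.

1 and 0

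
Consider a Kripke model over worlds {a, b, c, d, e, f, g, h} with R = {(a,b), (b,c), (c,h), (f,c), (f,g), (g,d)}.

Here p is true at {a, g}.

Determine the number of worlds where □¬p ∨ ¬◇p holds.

a: □¬p is T, ¬◇p is T. ✓
b: □¬p is T, ¬◇p is T. ✓
c: □¬p is T, ¬◇p is T. ✓
d: □¬p is T, ¬◇p is T. ✓
e: □¬p is T, ¬◇p is T. ✓
f: □¬p is F, ¬◇p is F. ✗
g: □¬p is T, ¬◇p is T. ✓
h: □¬p is T, ¬◇p is T. ✓
Satisfying worlds: {a, b, c, d, e, g, h}.

7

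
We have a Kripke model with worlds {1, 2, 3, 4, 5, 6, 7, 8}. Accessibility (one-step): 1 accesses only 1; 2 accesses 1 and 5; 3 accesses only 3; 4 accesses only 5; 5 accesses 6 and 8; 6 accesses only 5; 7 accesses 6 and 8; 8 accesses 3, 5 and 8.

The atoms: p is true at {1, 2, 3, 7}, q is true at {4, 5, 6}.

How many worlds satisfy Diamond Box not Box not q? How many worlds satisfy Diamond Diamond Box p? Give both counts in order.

For Diamond Box not Box not q:
1: successors {1}; Box not Box not q there: 1:F. ✗
2: successors {1, 5}; Box not Box not q there: 1:F, 5:T. ✓
3: successors {3}; Box not Box not q there: 3:F. ✗
4: successors {5}; Box not Box not q there: 5:T. ✓
5: successors {6, 8}; Box not Box not q there: 6:T, 8:F. ✓
6: successors {5}; Box not Box not q there: 5:T. ✓
7: successors {6, 8}; Box not Box not q there: 6:T, 8:F. ✓
8: successors {3, 5, 8}; Box not Box not q there: 3:F, 5:T, 8:F. ✓
— 6 worlds.
For Diamond Diamond Box p:
1: successors {1}; Diamond Box p there: 1:T. ✓
2: successors {1, 5}; Diamond Box p there: 1:T, 5:F. ✓
3: successors {3}; Diamond Box p there: 3:T. ✓
4: successors {5}; Diamond Box p there: 5:F. ✗
5: successors {6, 8}; Diamond Box p there: 6:F, 8:T. ✓
6: successors {5}; Diamond Box p there: 5:F. ✗
7: successors {6, 8}; Diamond Box p there: 6:F, 8:T. ✓
8: successors {3, 5, 8}; Diamond Box p there: 3:T, 5:F, 8:T. ✓
— 6 worlds.

6 and 6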